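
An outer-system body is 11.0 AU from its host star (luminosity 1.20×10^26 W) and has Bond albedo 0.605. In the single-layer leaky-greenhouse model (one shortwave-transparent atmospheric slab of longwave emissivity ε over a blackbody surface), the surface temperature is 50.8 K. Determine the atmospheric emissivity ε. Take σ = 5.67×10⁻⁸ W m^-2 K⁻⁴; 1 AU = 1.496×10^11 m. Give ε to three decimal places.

0.156

Orbital distance: d = 11.0 AU = 1.646×10^12 m.
Spreading L over a sphere of radius d: S = 1.20×10^26/(4π·1.65×10^12²) = 3.526 W m^-2.
First, T_e = [3.526·(1−0.605)/(4σ)]^(1/4) = 49.78 K.
Inverting T_s⁴ = 2T_e⁴/(2−ε): (T_e/T_s)⁴ = 0.9222, so ε = 2(1 − 0.9222) = 0.1556.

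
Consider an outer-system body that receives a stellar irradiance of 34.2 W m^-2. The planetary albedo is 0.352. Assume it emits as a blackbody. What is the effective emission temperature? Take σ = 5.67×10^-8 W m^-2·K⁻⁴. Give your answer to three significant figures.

The planet absorbs (1−α)S over its disc πR² and re-emits over 4πR², so the mean absorbed flux is (1−0.352)·34.20/4 = 5.540 W m^-2.
Balancing against σT⁴: T = (5.540/5.67×10⁻⁸)^(1/4) = 99.42 K.

99.4 K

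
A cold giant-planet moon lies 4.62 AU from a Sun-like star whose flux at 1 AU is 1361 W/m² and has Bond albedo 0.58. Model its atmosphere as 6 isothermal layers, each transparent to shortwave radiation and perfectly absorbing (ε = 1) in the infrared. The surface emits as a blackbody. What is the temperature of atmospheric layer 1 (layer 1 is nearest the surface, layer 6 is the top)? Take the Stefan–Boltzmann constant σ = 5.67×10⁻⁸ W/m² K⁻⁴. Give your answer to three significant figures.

163 kelvin

By the inverse-square law, S = 1361/4.62² = 63.76 W/m².
OLR = S(1−α)/4 = 6.695 W/m²; the top layer radiates at T_e = 104.2 K.
Each opaque layer satisfies 2T_j⁴ = T_{j−1}⁴ + T_{j+1}⁴, giving T_k⁴ = (N+1−k)T_e⁴.
T_1 = (6)^(1/4)·104.2 = 163.1 K.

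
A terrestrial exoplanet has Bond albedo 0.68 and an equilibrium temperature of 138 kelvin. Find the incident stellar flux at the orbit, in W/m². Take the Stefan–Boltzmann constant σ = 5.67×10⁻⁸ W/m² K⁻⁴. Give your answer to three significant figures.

257 W/m²

From S(1−α)/4 = σT⁴: S = 4σT⁴/(1−α).
σT⁴ = 5.67×10⁻⁸·(138)⁴ = 20.56 W/m².
So S = 4×20.56/(1−0.68) = 257.0 W/m².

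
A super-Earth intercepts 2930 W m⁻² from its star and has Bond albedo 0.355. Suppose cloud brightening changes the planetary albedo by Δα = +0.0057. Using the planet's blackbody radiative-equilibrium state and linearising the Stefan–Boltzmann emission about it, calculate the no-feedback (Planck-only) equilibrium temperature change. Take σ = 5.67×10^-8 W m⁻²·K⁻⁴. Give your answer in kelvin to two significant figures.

-0.67 kelvin

Unperturbed T_e = [2930·(1−0.355)/(4σ)]^¼ = 302.1 K.
ΔF = −(S/4)Δα = −(2930/4)×(+0.0057) = -4.175 W m⁻².
Planck response: λ_P = 4σT_e³ = 4·5.67×10⁻⁸·(302.1)³ = 6.255 W m⁻²/K.
Hence the no-feedback warming is ΔF/(4σT_e³) = -0.667 K.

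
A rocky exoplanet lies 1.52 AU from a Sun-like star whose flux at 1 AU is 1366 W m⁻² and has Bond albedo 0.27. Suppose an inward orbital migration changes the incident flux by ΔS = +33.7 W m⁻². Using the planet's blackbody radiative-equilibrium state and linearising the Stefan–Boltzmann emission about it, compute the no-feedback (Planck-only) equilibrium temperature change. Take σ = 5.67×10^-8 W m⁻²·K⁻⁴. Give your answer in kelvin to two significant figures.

3.0 K

By the inverse-square law, S = 1366/1.52² = 591.2 W m⁻².
Unperturbed T_e = [591.2·(1−0.27)/(4σ)]^¼ = 208.9 K.
TOA radiative forcing: ΔF = (1−α)ΔS/4 = 0.73·(+33.7)/4 = 6.150 W m⁻².
Planck response: λ_P = 4σT_e³ = 4·5.67×10⁻⁸·(208.9)³ = 2.066 W m⁻²/K.
Hence the no-feedback warming is ΔF/(4σT_e³) = 2.98 K.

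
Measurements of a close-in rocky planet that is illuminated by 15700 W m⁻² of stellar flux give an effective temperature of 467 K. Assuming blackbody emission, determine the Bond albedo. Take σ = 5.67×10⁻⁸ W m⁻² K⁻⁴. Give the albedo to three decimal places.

From σT⁴ = S(1−α)/4 we invert for α: 1−α = 4σT⁴/S.
σT⁴ = 2697 W m⁻², so 4σT⁴ = 10790 W m⁻².
Hence α = 1 − 10790/15700 = 0.3129.

0.313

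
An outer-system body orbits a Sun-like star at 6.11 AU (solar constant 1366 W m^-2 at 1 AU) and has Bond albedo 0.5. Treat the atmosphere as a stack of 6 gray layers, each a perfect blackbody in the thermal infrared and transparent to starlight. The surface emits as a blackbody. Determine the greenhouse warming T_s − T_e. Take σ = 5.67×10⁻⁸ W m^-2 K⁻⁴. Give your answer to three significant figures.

59.4 kelvin

Irradiance scales as 1/d², so S = 1366 W m^-2 × (1/6.11)² = 36.59 W m^-2.
OLR = S(1−α)/4 = 4.574 W m^-2; the top layer radiates at T_e = 94.77 K.
T_s = (N+1)^(1/4)·T_e = 154.2 K.
Warming: T_s − T_e = 59.38 K.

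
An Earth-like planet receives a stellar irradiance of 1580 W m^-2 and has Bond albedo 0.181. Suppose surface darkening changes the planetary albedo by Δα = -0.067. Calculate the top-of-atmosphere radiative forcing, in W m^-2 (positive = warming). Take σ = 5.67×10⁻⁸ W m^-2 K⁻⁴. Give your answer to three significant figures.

TOA radiative forcing: ΔF = −S·Δα/4 = −1580·(-0.067)/4 = 26.46 W m^-2.

26.5 W m^-2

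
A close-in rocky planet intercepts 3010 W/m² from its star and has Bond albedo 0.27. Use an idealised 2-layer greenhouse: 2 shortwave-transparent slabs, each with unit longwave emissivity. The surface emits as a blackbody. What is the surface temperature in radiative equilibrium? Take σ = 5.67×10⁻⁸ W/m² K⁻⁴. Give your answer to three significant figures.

413 kelvin

The effective emission temperature is T_e = [S(1−α)/(4σ)]^¼ = 313.7 K.
Layer-by-layer balance gives σT_s⁴ = (N+1)σT_e⁴, so T_s = 3^¼·313.7 = 412.9 K.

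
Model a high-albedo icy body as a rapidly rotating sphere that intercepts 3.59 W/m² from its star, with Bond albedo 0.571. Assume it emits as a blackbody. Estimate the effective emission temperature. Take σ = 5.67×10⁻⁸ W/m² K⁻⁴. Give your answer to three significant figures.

51.0 K

Averaging over the sphere, the absorbed flux is S(1−α)/4 = 0.3850 W/m².
In equilibrium σT⁴ equals this, so T = 51.05 K.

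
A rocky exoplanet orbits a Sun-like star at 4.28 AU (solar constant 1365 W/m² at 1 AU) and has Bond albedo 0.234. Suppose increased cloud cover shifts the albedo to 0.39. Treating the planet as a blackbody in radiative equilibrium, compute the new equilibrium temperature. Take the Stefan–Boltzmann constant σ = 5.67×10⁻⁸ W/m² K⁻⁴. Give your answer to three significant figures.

119 K

Flux at the orbit: S = 1365/(4.28)² = 74.52 W/m².
New equilibrium: T₂ = [(1−0.39)·74.52/(4σ)]^(1/4) = 119.0 K.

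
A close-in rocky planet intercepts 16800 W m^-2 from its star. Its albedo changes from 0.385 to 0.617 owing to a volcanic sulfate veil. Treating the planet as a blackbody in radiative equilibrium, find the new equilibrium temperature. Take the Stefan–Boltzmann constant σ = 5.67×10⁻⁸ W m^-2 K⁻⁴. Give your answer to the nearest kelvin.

New equilibrium: T₂ = [(1−0.617)·16800/(4σ)]^(1/4) = 410.4 K.

410 kelvin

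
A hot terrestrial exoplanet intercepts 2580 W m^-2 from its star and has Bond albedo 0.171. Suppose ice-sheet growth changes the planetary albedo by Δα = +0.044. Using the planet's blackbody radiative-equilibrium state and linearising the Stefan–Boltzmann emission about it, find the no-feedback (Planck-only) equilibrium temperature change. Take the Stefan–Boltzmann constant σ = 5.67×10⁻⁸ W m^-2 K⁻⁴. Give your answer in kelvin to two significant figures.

Reference equilibrium: T_e = [S(1−α)/(4σ)]^(1/4) = 311.6 K.
TOA radiative forcing: ΔF = −S·Δα/4 = −2580·(+0.044)/4 = -28.38 W m^-2.
Linearising σT⁴ gives d(σT⁴)/dT = 4σT_e³ = 6.863 W m^-2 per K.
So ΔT₀ = -28.38/6.863 = -4.13 K.

-4.1 kelvin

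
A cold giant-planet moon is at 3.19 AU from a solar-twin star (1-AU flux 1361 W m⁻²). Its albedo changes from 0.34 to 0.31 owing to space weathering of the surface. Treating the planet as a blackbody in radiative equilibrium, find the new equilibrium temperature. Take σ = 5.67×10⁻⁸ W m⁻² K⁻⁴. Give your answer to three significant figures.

142 K

By the inverse-square law, S = 1361/3.19² = 133.7 W m⁻².
With the new albedo, S(1−α₂)/4 = 23.07 W m⁻², so T₂ = 142.0 K.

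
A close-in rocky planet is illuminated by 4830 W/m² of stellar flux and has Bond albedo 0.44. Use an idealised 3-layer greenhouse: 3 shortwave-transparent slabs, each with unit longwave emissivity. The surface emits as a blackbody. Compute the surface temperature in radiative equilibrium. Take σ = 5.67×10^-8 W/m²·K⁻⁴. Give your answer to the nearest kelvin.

467 K

Top-of-atmosphere balance: σT_e⁴ = S(1−α)/4 = 676.2 W/m² → T_e = 330.5 K.
For an N-layer opaque stack, T_s⁴ = (N+1)T_e⁴, hence T_s = (4)^(1/4)×330.5 K = 467.3 K.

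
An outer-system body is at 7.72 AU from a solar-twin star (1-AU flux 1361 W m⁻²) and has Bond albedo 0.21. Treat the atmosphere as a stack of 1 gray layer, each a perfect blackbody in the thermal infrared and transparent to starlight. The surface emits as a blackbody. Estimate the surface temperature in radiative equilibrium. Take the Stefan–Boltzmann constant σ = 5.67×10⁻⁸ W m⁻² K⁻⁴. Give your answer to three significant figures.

Irradiance scales as 1/d², so S = 1361 W m⁻² × (1/7.72)² = 22.84 W m⁻².
Top-of-atmosphere balance: σT_e⁴ = S(1−α)/4 = 4.510 W m⁻² → T_e = 94.44 K.
For an N-layer opaque stack, T_s⁴ = (N+1)T_e⁴, hence T_s = (2)^(1/4)×94.44 K = 112.3 K.

112 kelvin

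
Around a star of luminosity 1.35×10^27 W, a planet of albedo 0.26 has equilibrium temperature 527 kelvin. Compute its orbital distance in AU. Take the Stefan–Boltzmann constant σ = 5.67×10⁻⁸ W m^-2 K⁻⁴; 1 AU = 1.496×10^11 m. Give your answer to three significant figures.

The flux needed for this T is 4σT⁴/(1−0.26) = 23640 W m^-2.
From L = 4πd²S, d = √(1.35×10^27/(4π·23640)) = 6.741×10^10 m = 0.4506 AU.

0.451 AU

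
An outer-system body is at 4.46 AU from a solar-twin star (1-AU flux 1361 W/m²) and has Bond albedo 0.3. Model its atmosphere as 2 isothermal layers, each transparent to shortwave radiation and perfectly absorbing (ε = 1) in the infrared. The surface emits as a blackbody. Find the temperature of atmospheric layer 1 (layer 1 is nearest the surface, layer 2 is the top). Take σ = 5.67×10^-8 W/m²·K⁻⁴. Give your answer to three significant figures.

143 K

Flux at the orbit: S = 1361/(4.46)² = 68.42 W/m².
The effective emission temperature is T_e = [S(1−α)/(4σ)]^¼ = 120.5 K.
Each opaque layer satisfies 2T_j⁴ = T_{j−1}⁴ + T_{j+1}⁴, giving T_k⁴ = (N+1−k)T_e⁴.
T_1 = (2)^(1/4)·120.5 = 143.4 K.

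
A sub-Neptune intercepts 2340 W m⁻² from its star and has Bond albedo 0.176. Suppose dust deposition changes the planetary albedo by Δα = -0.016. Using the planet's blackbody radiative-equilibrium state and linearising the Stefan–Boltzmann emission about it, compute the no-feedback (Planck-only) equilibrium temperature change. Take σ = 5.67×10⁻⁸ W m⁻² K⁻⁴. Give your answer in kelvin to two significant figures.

The baseline emission temperature is T_e = 303.7 K.
ΔF = −(S/4)Δα = −(2340/4)×(-0.016) = 9.360 W m⁻².
Planck response: λ_P = 4σT_e³ = 4·5.67×10⁻⁸·(303.7)³ = 6.350 W m⁻²/K.
Hence the no-feedback warming is ΔF/(4σT_e³) = 1.47 K.

1.5 K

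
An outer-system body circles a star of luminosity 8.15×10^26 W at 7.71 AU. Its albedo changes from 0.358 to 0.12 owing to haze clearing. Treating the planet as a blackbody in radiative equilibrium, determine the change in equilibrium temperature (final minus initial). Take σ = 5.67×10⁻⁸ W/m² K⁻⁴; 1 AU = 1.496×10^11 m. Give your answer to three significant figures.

8.89 kelvin

Orbital distance: d = 7.71 AU = 1.153×10^12 m.
S = L/(4πd²) = 48.75 W/m².
With α = 0.358, T₁ = 108.4 K.
After:  T₂ = [48.75·0.88/(4σ)]^(1/4) = 117.3 K.
Change: 117.3 − 108.4 = 8.890 K.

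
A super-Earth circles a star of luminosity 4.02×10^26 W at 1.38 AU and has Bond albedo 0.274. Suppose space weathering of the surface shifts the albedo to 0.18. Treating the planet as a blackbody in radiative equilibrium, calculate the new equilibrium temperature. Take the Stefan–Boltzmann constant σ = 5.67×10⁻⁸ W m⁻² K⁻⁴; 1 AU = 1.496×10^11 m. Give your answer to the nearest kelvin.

228 kelvin

d = 1.38 × 1.496×10^11 m = 2.064×10^11 m.
Spreading L over a sphere of radius d: S = 4.02×10^26/(4π·2.06×10^11²) = 750.6 W m⁻².
New equilibrium: T₂ = [(1−0.18)·750.6/(4σ)]^(1/4) = 228.2 K.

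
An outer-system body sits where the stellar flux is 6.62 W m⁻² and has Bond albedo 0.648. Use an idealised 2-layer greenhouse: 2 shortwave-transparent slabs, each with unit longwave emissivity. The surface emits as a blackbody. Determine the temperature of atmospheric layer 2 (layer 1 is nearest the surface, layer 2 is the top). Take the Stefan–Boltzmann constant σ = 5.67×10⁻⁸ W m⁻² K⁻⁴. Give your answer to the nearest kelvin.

The effective emission temperature is T_e = [S(1−α)/(4σ)]^¼ = 56.62 K.
Each opaque layer satisfies 2T_j⁴ = T_{j−1}⁴ + T_{j+1}⁴, giving T_k⁴ = (N+1−k)T_e⁴.
T_2 = (1)^(1/4)·56.62 = 56.62 K.

57 K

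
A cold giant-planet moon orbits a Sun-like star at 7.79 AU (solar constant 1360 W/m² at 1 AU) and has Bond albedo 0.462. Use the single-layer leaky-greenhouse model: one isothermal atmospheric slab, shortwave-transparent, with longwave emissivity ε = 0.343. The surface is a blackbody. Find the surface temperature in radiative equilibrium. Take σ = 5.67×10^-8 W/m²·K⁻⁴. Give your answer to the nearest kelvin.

Flux at the orbit: S = 1360/(7.79)² = 22.41 W/m².
Effective emission temperature (TOA balance): σT_e⁴ = S(1−α)/4 = 3.014 W/m² → T_e = 85.39 K.
Surface balance with a leaky layer gives σT_s⁴ = σT_e⁴·2/(2−ε), so T_s = T_e·[2/(2−0.343)]^(1/4) = 89.50 K.

90 K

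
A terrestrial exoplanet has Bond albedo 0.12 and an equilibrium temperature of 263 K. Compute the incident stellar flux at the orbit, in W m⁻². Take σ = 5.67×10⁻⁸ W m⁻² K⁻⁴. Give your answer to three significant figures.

1230 W m⁻²

From S(1−α)/4 = σT⁴: S = 4σT⁴/(1−α).
σT⁴ = 5.67×10⁻⁸·(263)⁴ = 271.3 W m⁻².
S = 4·271.3/0.88 = 1233 W m⁻².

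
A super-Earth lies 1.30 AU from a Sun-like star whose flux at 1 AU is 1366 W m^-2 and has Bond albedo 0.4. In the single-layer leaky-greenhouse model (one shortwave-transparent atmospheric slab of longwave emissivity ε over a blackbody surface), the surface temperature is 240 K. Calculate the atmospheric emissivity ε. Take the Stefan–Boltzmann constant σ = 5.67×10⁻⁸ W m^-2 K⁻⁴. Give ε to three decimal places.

0.711

Irradiance scales as 1/d², so S = 1366 W m^-2 × (1/1.30)² = 808.3 W m^-2.
First, T_e = [808.3·(1−0.4)/(4σ)]^(1/4) = 215.0 K.
T_s⁴ = T_e⁴·2/(2−ε) → ε = 2 − 2(T_e/T_s)⁴ = 2 − 2·(215.0/240)⁴ = 0.7110.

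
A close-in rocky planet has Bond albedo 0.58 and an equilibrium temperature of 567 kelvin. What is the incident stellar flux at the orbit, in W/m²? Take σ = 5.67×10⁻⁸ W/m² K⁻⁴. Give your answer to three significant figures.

From S(1−α)/4 = σT⁴: S = 4σT⁴/(1−α).
σT⁴ = 5.67×10⁻⁸·(567)⁴ = 5860 W/m².
So S = 4×5860/(1−0.58) = 55810 W/m².

55800 W/m²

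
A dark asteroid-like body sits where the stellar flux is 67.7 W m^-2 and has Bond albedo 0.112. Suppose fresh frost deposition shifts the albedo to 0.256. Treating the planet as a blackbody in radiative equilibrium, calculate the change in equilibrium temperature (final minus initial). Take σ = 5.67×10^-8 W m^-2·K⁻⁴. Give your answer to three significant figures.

-5.52 K

With α = 0.112, T₁ = 127.6 K.
With α = 0.256, T₂ = 122.1 K.
Change: 122.1 − 127.6 = -5.521 K.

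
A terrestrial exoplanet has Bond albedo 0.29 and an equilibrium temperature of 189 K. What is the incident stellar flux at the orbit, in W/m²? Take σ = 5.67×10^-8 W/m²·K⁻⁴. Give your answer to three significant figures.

Invert the energy balance for S: S = 4σT⁴/(1−α).
The emitted flux is σT⁴ = 72.35 W/m².
So S = 4×72.35/(1−0.29) = 407.6 W/m².

408 W/m²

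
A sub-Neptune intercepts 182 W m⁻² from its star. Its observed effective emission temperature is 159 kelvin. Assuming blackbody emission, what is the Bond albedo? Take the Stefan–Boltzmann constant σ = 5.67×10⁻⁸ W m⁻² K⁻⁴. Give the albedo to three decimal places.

0.204

Energy balance: S(1−α)/4 = σT⁴, so 1−α = 4σT⁴/S.
σT⁴ = 36.24 W m⁻², so 4σT⁴ = 145.0 W m⁻².
Hence α = 1 − 145.0/182.0 = 0.2035.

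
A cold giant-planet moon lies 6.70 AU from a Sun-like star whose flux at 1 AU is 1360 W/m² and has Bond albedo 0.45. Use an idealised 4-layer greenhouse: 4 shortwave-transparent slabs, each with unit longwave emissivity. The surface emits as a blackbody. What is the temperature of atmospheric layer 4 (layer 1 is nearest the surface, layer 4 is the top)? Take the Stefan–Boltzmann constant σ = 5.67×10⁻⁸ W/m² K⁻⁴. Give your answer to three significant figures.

92.6 kelvin

Flux at the orbit: S = 1360/(6.70)² = 30.30 W/m².
Top-of-atmosphere balance: σT_e⁴ = S(1−α)/4 = 4.166 W/m² → T_e = 92.58 K.
The net upward flux σT_e⁴ is constant between every pair of levels, so T_k⁴ = (N+1−k)T_e⁴.
T_4 = (1)^(1/4)·92.58 = 92.58 K.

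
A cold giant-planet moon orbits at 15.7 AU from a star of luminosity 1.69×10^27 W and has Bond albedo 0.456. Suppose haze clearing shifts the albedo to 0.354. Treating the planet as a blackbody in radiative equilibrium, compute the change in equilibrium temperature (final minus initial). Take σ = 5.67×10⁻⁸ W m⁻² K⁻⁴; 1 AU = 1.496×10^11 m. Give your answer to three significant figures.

3.84 kelvin

d = 15.7 × 1.496×10^11 m = 2.349×10^12 m.
Spreading L over a sphere of radius d: S = 1.69×10^27/(4π·2.35×10^12²) = 24.38 W m⁻².
Initial: T₁ = [S(1−0.456)/(4σ)]^(1/4) = 87.45 K.
After:  T₂ = [24.38·0.646/(4σ)]^(1/4) = 91.29 K.
Change: 91.29 − 87.45 = 3.839 K.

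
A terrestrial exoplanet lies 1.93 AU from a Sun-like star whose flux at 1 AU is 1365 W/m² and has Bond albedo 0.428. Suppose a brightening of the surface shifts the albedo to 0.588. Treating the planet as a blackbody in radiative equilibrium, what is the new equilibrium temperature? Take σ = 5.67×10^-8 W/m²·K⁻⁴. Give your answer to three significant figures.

161 K

By the inverse-square law, S = 1365/1.93² = 366.5 W/m².
New equilibrium: T₂ = [(1−0.588)·366.5/(4σ)]^(1/4) = 160.6 K.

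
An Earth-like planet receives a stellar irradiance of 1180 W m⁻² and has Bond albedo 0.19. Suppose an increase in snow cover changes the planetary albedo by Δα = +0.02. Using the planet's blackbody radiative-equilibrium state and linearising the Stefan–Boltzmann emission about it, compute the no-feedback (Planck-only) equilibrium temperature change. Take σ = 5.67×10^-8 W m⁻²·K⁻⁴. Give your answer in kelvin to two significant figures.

Reference equilibrium: T_e = [S(1−α)/(4σ)]^(1/4) = 254.8 K.
The change in absorbed flux is Δ[S(1−α)/4] = −SΔα/4 = -5.900 W m⁻².
The Planck feedback parameter is 4σT_e³ = 3.751 W m⁻²/K.
So ΔT₀ = -5.900/3.751 = -1.57 K.

-1.6 K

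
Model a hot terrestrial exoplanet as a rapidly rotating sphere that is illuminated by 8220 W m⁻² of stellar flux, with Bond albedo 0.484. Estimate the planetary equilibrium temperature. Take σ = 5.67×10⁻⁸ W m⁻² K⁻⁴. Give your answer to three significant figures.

370 K

The planet absorbs (1−α)S over its disc πR² and re-emits over 4πR², so the mean absorbed flux is (1−0.484)·8220/4 = 1060 W m⁻².
In equilibrium σT⁴ equals this, so T = 369.8 K.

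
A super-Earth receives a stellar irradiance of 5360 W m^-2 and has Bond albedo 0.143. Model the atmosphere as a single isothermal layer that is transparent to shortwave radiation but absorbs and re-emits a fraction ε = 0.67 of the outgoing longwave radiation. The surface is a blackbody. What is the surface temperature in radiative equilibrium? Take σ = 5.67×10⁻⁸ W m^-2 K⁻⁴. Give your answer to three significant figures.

At the top of the atmosphere, σT_e⁴ = S(1−α)/4 = 1148 W m^-2, giving T_e = 377.2 K.
The surface balance (absorbed SW + ε·downward IR = σT_s⁴) with T_a⁴ = T_s⁴/2 reduces to T_s = T_e·[2/(2−ε)]^¼ = 417.8 K.

418 K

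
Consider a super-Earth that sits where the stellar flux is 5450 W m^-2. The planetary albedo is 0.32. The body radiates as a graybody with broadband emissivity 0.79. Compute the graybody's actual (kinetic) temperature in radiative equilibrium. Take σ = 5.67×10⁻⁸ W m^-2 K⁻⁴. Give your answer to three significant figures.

379 kelvin

The planet absorbs (1−α)S over its disc πR² and re-emits over 4πR², so the mean absorbed flux is (1−0.32)·5450/4 = 926.5 W m^-2.
Equating to εσT⁴ with ε = 0.79: T = (926.5/0.79σ)^(1/4) = 379.2 K.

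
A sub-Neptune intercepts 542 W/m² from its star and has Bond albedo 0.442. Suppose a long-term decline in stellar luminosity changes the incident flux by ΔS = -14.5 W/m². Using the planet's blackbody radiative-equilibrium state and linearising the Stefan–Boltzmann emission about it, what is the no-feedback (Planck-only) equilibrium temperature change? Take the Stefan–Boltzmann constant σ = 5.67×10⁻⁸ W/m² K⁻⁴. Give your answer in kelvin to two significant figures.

Unperturbed T_e = [542.0·(1−0.442)/(4σ)]^¼ = 191.1 K.
TOA radiative forcing: ΔF = (1−α)ΔS/4 = 0.558·(-14.5)/4 = -2.023 W/m².
The Planck feedback parameter is 4σT_e³ = 1.583 W/m²/K.
ΔT₀ = ΔF/λ_P = -2.023/1.583 = -1.28 K.

-1.3 kelvin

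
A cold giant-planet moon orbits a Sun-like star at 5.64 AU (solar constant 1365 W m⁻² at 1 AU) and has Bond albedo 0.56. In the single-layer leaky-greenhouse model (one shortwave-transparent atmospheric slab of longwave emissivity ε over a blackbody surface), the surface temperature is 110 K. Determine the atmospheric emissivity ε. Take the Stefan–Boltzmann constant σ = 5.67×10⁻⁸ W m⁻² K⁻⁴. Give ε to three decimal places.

Irradiance scales as 1/d², so S = 1365 W m⁻² × (1/5.64)² = 42.91 W m⁻².
TOA balance gives T_e = 95.52 K.
T_s⁴ = T_e⁴·2/(2−ε) → ε = 2 − 2(T_e/T_s)⁴ = 2 − 2·(95.52/110)⁴ = 0.8628.

0.863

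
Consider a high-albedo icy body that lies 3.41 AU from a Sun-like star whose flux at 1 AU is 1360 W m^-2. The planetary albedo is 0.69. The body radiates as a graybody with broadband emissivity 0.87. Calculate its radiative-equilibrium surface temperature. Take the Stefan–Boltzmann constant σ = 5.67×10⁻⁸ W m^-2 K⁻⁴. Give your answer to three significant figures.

Irradiance scales as 1/d², so S = 1360 W m^-2 × (1/3.41)² = 117.0 W m^-2.
Averaging over the sphere, the absorbed flux is S(1−α)/4 = 9.064 W m^-2.
Equating to εσT⁴ with ε = 0.87: T = (9.064/0.87σ)^(1/4) = 116.4 K.

116 K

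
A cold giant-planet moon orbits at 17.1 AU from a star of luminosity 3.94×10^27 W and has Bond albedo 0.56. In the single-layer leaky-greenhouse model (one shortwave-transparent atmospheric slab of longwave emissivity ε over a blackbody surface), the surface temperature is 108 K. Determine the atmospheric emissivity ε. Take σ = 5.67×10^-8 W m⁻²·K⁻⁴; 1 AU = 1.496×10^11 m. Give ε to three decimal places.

Orbital distance: d = 17.1 AU = 2.558×10^12 m.
Spreading L over a sphere of radius d: S = 3.94×10^27/(4π·2.56×10^12²) = 47.91 W m⁻².
First, T_e = [47.91·(1−0.56)/(4σ)]^(1/4) = 98.19 K.
T_s⁴ = T_e⁴·2/(2−ε) → ε = 2 − 2(T_e/T_s)⁴ = 2 − 2·(98.19/108)⁴ = 0.6336.

0.634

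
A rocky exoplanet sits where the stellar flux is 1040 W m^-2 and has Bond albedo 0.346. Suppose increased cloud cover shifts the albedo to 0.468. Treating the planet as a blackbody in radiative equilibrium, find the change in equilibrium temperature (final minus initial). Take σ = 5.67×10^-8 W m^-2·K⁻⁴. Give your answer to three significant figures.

Initial: T₁ = [S(1−0.346)/(4σ)]^(1/4) = 234.0 K.
Final:   T₂ = [S(1−0.468)/(4σ)]^(1/4) = 222.2 K.
Change: 222.2 − 234.0 = -11.77 K.

-11.8 K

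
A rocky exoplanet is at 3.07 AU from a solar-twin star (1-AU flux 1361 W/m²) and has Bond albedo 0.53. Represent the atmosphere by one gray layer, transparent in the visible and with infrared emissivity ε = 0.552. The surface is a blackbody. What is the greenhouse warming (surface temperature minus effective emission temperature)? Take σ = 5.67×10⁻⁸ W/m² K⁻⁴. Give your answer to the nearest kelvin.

11 K

By the inverse-square law, S = 1361/3.07² = 144.4 W/m².
The planet radiates to space at T_e = [S(1−α)/(4σ)]^(1/4) = 131.5 K.
For a single slab of emissivity ε, T_s⁴ = 2T_e⁴/(2−ε); thus T_s = 131.5·(1.381)^(1/4) = 142.6 K.
T_s − T_e = 142.6 − 131.5 = 11.06 K.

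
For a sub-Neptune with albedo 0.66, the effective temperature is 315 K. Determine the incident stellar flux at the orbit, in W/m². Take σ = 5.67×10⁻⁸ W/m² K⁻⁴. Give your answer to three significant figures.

From S(1−α)/4 = σT⁴: S = 4σT⁴/(1−α).
σT⁴ = 5.67×10⁻⁸·(315)⁴ = 558.2 W/m².
S = 4·558.2/0.34 = 6568 W/m².

6570 W/m²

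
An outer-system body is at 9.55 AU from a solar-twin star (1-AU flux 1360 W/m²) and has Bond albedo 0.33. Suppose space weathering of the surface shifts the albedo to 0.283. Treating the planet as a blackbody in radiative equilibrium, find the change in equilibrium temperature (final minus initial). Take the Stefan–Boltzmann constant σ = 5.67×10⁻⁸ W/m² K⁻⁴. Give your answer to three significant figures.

Irradiance scales as 1/d², so S = 1360 W/m² × (1/9.55)² = 14.91 W/m².
Before: T₁ = [14.91·0.67/(4σ)]^(1/4) = 81.47 K.
After:  T₂ = [14.91·0.717/(4σ)]^(1/4) = 82.86 K.
ΔT = T₂ − T₁ = 1.393 K.

1.39 K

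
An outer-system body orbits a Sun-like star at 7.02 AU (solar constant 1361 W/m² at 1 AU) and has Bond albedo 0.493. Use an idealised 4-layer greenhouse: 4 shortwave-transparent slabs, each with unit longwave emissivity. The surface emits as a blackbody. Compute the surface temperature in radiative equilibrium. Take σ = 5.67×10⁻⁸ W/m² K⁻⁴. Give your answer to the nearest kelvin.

133 kelvin

Flux at the orbit: S = 1361/(7.02)² = 27.62 W/m².
Top-of-atmosphere balance: σT_e⁴ = S(1−α)/4 = 3.501 W/m² → T_e = 88.64 K.
Layer-by-layer balance gives σT_s⁴ = (N+1)σT_e⁴, so T_s = 5^¼·88.64 = 132.5 K.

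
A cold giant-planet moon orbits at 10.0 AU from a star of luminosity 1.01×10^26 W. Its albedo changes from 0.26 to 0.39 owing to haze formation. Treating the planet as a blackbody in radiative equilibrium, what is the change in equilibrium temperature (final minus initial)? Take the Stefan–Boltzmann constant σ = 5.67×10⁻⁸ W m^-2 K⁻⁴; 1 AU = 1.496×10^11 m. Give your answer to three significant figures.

Orbital distance: d = 10.0 AU = 1.496×10^12 m.
Flux at the orbit: S = L/(4πd²) = 1.01×10^26/(4π·(1.50×10^12)²) = 3.591 W m^-2.
Initial: T₁ = [S(1−0.26)/(4σ)]^(1/4) = 58.51 K.
Final:   T₂ = [S(1−0.39)/(4σ)]^(1/4) = 55.75 K.
ΔT = T₂ − T₁ = -2.759 K.

-2.76 K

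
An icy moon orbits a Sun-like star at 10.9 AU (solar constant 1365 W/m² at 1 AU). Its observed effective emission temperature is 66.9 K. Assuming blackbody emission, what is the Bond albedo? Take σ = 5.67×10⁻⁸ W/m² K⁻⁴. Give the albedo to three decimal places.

Irradiance scales as 1/d², so S = 1365 W/m² × (1/10.9)² = 11.49 W/m².
Energy balance: S(1−α)/4 = σT⁴, so 1−α = 4σT⁴/S.
4σT⁴ = 4·5.67×10⁻⁸·(66.9)⁴ = 4.543 W/m².
Hence α = 1 − 4.543/11.49 = 0.6046.

0.605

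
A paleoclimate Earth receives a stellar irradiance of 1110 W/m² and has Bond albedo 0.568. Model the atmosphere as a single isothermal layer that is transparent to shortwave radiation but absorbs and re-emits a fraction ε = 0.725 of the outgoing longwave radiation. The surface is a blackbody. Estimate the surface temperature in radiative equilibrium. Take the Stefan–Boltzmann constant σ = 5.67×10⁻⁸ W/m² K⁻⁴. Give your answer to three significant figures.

Effective emission temperature (TOA balance): σT_e⁴ = S(1−α)/4 = 119.9 W/m² → T_e = 214.4 K.
For a single slab of emissivity ε, T_s⁴ = 2T_e⁴/(2−ε); thus T_s = 214.4·(1.569)^(1/4) = 240.0 K.

240 kelvin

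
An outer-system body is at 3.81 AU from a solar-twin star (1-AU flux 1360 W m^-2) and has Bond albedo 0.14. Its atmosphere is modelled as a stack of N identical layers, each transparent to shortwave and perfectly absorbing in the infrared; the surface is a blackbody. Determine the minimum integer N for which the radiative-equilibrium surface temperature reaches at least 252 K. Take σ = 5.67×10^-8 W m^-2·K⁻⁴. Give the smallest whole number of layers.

Flux at the orbit: S = 1360/(3.81)² = 93.69 W m^-2.
OLR = S(1−α)/4 = 20.14 W m^-2; the top layer radiates at T_e = 137.3 K.
Need (N+1)T_e⁴ ≥ T_s⁴, i.e. N+1 ≥ (252/137.3)⁴ = 11.352.
So N ≥ 10.352; the smallest integer is N = 11.

11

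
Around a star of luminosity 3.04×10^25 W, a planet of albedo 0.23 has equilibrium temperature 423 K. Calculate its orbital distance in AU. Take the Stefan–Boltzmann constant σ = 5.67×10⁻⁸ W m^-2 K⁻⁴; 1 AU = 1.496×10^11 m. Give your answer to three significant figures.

Energy balance gives S = 4σT⁴/(1−α) = 9430 W m^-2.
Then d = [L/(4πS)]^(1/2) = 1.602×10^10 m, i.e. 0.1071 AU.

0.107 AU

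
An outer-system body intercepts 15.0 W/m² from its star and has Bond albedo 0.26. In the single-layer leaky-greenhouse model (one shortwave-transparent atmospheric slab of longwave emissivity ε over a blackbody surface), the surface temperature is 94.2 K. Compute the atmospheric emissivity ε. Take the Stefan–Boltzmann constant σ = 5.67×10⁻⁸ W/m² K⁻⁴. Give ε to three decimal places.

0.757

TOA balance gives T_e = 83.64 K.
T_s⁴ = T_e⁴·2/(2−ε) → ε = 2 − 2(T_e/T_s)⁴ = 2 − 2·(83.64/94.2)⁴ = 0.7569.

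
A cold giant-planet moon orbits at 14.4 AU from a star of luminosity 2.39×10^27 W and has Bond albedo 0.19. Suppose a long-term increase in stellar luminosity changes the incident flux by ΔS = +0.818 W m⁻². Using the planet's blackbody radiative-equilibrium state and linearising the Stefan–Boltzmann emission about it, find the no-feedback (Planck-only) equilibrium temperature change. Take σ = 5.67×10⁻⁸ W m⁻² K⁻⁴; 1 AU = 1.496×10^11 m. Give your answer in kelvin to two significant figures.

0.55 K

d = 14.4 × 1.496×10^11 m = 2.154×10^12 m.
S = L/(4πd²) = 40.98 W m⁻².
Unperturbed T_e = [40.98·(1−0.19)/(4σ)]^¼ = 110.0 K.
Only a fraction (1−α) is absorbed and it's spread over 4πR², so ΔF = (1−α)ΔS/4 = 0.1656 W m⁻².
Linearising σT⁴ gives d(σT⁴)/dT = 4σT_e³ = 0.3018 W m⁻² per K.
ΔT₀ = ΔF/λ_P = 0.1656/0.3018 = 0.549 K.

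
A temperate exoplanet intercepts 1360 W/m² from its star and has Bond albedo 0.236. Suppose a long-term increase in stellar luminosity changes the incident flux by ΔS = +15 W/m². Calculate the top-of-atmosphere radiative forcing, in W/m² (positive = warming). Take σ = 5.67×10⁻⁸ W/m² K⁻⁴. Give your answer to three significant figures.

2.87 W/m²

TOA radiative forcing: ΔF = (1−α)ΔS/4 = 0.764·(+15)/4 = 2.865 W/m².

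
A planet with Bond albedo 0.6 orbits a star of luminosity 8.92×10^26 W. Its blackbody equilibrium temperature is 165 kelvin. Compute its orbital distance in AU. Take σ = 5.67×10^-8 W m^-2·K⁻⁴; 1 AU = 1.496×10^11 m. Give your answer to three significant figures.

2.75 AU

The flux needed for this T is 4σT⁴/(1−0.6) = 420.3 W m^-2.
S = L/(4πd²) → d = √(L/4πS) = √(8.92×10^26/(4π·420.3)) = 4.110×10^11 m = 2.747 AU.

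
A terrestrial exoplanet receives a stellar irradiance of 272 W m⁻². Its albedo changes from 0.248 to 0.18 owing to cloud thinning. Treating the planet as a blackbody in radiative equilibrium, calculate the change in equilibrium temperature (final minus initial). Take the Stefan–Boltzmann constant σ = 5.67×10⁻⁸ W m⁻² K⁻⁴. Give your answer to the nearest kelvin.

With α = 0.248, T₁ = 173.3 K.
After:  T₂ = [272.0·0.82/(4σ)]^(1/4) = 177.1 K.
ΔT = T₂ − T₁ = 3.791 K.

4 K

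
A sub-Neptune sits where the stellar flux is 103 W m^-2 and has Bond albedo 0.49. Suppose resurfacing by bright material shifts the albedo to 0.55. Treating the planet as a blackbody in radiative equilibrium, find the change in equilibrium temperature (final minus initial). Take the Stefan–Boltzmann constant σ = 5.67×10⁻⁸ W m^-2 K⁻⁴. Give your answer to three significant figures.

-3.80 K

With α = 0.49, T₁ = 123.4 K.
With α = 0.55, T₂ = 119.6 K.
ΔT = T₂ − T₁ = -3.800 K.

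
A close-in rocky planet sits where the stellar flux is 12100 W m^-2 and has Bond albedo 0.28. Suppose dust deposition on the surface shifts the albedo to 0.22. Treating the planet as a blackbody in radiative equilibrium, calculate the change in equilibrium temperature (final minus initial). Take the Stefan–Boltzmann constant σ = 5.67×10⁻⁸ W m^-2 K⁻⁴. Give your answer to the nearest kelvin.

9 K

Initial: T₁ = [S(1−0.28)/(4σ)]^(1/4) = 442.7 K.
With α = 0.22, T₂ = 451.7 K.
Change: 451.7 − 442.7 = 8.948 K.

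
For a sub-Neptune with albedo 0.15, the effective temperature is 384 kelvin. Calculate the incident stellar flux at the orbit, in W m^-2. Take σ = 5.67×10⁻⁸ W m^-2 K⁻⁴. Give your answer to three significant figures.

Invert the energy balance for S: S = 4σT⁴/(1−α).
σT⁴ = 5.67×10⁻⁸·(384)⁴ = 1233 W m^-2.
So S = 4×1233/(1−0.15) = 5802 W m^-2.

5800 W m^-2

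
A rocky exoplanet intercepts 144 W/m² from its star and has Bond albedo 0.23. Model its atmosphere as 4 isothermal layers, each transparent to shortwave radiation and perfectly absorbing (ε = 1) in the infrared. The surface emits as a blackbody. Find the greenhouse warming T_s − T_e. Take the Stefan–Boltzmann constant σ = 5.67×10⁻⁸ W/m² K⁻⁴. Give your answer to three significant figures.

73.7 K

Top-of-atmosphere balance: σT_e⁴ = S(1−α)/4 = 27.72 W/m² → T_e = 148.7 K.
T_s = (N+1)^(1/4)·T_e = 222.4 K.
So the greenhouse effect raises the surface by 222.4 − 148.7 = 73.66 K.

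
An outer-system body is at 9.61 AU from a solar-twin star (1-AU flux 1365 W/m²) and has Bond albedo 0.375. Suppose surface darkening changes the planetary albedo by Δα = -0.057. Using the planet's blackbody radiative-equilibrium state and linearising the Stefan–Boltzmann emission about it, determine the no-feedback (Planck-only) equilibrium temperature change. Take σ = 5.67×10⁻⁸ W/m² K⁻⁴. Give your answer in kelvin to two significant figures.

1.8 K

Irradiance scales as 1/d², so S = 1365 W/m² × (1/9.61)² = 14.78 W/m².
Unperturbed T_e = [14.78·(1−0.375)/(4σ)]^¼ = 79.89 K.
ΔF = −(S/4)Δα = −(14.78/4)×(-0.057) = 0.2106 W/m².
Planck response: λ_P = 4σT_e³ = 4·5.67×10⁻⁸·(79.89)³ = 0.1156 W/m²/K.
ΔT₀ = ΔF/λ_P = 0.2106/0.1156 = 1.82 K.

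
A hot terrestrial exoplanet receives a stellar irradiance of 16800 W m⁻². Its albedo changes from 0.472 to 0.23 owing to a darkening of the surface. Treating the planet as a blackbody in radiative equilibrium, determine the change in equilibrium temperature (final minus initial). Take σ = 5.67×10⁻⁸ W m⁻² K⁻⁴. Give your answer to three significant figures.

44.0 K

Before: T₁ = [16800·0.528/(4σ)]^(1/4) = 444.7 K.
Final:   T₂ = [S(1−0.23)/(4σ)]^(1/4) = 488.7 K.
Change: 488.7 − 444.7 = 43.99 K.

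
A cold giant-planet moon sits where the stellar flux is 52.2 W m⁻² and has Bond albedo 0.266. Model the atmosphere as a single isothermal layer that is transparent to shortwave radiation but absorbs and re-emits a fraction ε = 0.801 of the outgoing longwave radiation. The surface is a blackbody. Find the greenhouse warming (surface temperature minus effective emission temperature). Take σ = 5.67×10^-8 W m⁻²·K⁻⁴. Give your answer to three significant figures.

Effective emission temperature (TOA balance): σT_e⁴ = S(1−α)/4 = 9.579 W m⁻² → T_e = 114.0 K.
For a single slab of emissivity ε, T_s⁴ = 2T_e⁴/(2−ε); thus T_s = 114.0·(1.668)^(1/4) = 129.6 K.
T_s − T_e = 129.6 − 114.0 = 15.56 K.

15.6 kelvin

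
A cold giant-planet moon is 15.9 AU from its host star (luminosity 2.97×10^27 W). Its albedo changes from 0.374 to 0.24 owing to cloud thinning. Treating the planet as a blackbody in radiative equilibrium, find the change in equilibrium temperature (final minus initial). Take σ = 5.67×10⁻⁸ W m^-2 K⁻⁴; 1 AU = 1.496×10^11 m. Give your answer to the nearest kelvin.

Orbital distance: d = 15.9 AU = 2.379×10^12 m.
Spreading L over a sphere of radius d: S = 2.97×10^27/(4π·2.38×10^12²) = 41.77 W m^-2.
With α = 0.374, T₁ = 103.6 K.
With α = 0.24, T₂ = 108.8 K.
ΔT = T₂ − T₁ = 5.149 K.

5 K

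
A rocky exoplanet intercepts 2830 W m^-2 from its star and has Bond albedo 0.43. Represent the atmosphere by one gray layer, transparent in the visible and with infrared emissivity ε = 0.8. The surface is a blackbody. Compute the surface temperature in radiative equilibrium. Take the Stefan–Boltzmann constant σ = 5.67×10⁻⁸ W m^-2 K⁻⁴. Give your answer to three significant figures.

330 kelvin

Effective emission temperature (TOA balance): σT_e⁴ = S(1−α)/4 = 403.3 W m^-2 → T_e = 290.4 K.
Surface balance with a leaky layer gives σT_s⁴ = σT_e⁴·2/(2−ε), so T_s = T_e·[2/(2−0.8)]^(1/4) = 330.0 K.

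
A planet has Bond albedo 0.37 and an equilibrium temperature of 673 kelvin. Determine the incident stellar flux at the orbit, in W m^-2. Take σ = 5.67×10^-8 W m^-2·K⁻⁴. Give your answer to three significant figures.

Invert the energy balance for S: S = 4σT⁴/(1−α).
The emitted flux is σT⁴ = 11630 W m^-2.
So S = 4×11630/(1−0.37) = 73850 W m^-2.

73900 W m^-2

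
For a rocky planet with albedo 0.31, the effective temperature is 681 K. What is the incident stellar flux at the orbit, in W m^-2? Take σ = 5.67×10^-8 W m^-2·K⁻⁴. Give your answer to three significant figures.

70700 W m^-2

Invert the energy balance for S: S = 4σT⁴/(1−α).
σT⁴ = 5.67×10⁻⁸·(681)⁴ = 12190 W m^-2.
So S = 4×12190/(1−0.31) = 70690 W m^-2.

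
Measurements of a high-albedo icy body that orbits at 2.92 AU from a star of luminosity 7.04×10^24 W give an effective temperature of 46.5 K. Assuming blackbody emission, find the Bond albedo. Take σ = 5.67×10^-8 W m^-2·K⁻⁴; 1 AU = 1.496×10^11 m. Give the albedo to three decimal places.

0.639

Orbital distance: d = 2.92 AU = 4.368×10^11 m.
Spreading L over a sphere of radius d: S = 7.04×10^24/(4π·4.37×10^11²) = 2.936 W m^-2.
From σT⁴ = S(1−α)/4 we invert for α: 1−α = 4σT⁴/S.
4σT⁴ = 4·5.67×10⁻⁸·(46.5)⁴ = 1.060 W m^-2.
1−α = 1.060/2.936 = 0.3612, so α = 0.6388.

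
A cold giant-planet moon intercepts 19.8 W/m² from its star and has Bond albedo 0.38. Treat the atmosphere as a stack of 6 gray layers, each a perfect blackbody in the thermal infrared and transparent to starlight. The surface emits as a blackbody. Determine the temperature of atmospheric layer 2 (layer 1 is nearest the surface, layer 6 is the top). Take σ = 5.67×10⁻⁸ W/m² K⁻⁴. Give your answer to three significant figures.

128 K

The effective emission temperature is T_e = [S(1−α)/(4σ)]^¼ = 85.77 K.
The net upward flux σT_e⁴ is constant between every pair of levels, so T_k⁴ = (N+1−k)T_e⁴.
With k = 2: T_2 = (6+1−2)^¼·85.77 K = 128.3 K.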